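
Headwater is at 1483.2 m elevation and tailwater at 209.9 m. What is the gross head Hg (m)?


Hg = 1483.2 - 209.9 = 1273.3000 m


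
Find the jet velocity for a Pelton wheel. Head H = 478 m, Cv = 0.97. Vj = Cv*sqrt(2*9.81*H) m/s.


Vj = 0.97 * sqrt(2*9.81*478) = 93.9367 m/s


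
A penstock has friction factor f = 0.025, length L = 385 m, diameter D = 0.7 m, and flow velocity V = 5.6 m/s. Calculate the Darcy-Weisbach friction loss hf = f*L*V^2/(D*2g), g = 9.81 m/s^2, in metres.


hf = 0.025 * 385 * 5.6^2 / (0.7 * 2 * 9.81) = 21.9776 m


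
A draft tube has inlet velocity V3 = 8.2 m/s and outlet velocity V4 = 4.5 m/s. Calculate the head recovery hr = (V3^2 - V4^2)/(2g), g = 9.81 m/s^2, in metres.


hr = (8.2^2 - 4.5^2) / (2*9.81) = 2.3950 m


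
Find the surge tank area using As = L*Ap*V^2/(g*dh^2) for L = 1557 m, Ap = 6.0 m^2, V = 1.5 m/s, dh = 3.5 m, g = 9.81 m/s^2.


As = 1557 * 6.0 * 1.5^2 / (9.81 * 3.5^2) = 174.9111 m^2


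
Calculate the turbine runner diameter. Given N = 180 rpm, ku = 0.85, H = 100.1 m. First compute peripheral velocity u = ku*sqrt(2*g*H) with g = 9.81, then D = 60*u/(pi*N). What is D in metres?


u = 0.85 * sqrt(2*9.81*100.1) = 37.6691 m/s
D = 60 * 37.6691 / (pi * 180) = 3.9968 m


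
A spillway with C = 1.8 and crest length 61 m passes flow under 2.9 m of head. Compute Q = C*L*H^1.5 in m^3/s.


Q = 1.8 * 61 * 2.9^1.5 = 542.2497 m^3/s


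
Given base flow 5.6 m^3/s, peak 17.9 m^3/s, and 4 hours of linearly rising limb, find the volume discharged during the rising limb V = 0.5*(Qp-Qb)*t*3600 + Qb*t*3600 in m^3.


V = 0.5*(17.9 - 5.6)*4*3600 + 5.6*4*3600 = 169200.0000 m^3


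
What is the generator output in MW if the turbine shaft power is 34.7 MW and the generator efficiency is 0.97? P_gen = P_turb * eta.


P_gen = 34.7 * 0.97 = 33.6590 MW


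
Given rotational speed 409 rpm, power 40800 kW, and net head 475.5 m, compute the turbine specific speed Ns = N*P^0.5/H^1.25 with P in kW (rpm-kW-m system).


Ns = 409 * 40800^0.5 / 475.5^1.25 = 37.2062


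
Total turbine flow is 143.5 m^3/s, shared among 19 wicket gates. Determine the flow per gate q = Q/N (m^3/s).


q = 143.5 / 19 = 7.5526 m^3/s


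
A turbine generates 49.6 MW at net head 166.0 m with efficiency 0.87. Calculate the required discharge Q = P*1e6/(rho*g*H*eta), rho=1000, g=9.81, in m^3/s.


Q = 49.6 * 1e6 / (1000 * 9.81 * 166.0 * 0.87) = 35.0095 m^3/s


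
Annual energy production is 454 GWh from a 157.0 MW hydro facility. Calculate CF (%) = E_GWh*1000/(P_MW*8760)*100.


CF = 454 * 1000 / (157.0 * 8760) * 100 = 33.0105 %


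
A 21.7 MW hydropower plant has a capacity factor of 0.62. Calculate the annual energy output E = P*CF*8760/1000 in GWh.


E = 21.7 * 0.62 * 8760 / 1000 = 117.8570 GWh


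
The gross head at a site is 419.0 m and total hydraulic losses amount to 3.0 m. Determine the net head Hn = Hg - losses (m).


Hn = 419.0 - 3.0 = 416.0000 m


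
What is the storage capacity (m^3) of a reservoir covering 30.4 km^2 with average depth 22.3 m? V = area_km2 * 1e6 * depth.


V = 30.4 * 1e6 * 22.3 = 6.7792e+08 m^3


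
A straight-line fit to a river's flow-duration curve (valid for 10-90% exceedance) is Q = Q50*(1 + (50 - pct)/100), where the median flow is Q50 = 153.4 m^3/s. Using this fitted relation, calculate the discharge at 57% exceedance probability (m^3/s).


Q = 153.4 * (1 + (50 - 57)/100) = 142.6620 m^3/s


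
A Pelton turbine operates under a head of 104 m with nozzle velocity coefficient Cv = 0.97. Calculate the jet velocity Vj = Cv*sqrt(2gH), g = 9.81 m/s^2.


Vj = 0.97 * sqrt(2*9.81*104) = 43.8165 m/s


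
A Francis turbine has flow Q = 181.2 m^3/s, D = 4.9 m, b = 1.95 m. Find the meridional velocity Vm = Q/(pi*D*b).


Vm = 181.2 / (pi * 4.9 * 1.95) = 6.0364 m/s


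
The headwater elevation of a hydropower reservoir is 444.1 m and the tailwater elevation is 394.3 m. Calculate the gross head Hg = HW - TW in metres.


Hg = 444.1 - 394.3 = 49.8000 m


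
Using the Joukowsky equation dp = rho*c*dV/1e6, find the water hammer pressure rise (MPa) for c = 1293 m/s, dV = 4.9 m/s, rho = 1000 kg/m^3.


dp = 1000 * 1293 * 4.9 / 1e6 = 6.3357 MPa


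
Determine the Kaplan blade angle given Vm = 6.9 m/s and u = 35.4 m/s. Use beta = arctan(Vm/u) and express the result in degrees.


beta = arctan(6.9 / 35.4) = 11.0295 degrees


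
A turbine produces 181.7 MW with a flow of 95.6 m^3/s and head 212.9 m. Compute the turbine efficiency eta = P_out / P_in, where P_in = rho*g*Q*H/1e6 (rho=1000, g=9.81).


P_in = 1000 * 9.81 * 95.6 * 212.9 / 1e6 = 199.6653 MW
eta = 181.7 / 199.6653 = 0.9100


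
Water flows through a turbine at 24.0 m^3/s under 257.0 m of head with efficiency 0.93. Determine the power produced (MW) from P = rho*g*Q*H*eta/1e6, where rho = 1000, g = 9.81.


P = 1000 * 9.81 * 24.0 * 257.0 * 0.93 / 1e6 = 56.2725 MW


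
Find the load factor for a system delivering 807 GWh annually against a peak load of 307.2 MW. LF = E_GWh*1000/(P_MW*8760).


LF = 807 * 1000 / (307.2 * 8760) = 0.2999


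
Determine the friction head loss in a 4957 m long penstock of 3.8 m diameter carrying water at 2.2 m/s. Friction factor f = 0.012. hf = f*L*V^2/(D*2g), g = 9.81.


hf = 0.012 * 4957 * 2.2^2 / (3.8 * 2 * 9.81) = 3.8616 m


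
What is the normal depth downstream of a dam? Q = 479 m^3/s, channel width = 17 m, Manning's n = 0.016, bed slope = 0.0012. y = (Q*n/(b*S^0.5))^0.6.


y = (479 * 0.016 / (17 * 0.0012^0.5))^0.6 = 4.6628 m


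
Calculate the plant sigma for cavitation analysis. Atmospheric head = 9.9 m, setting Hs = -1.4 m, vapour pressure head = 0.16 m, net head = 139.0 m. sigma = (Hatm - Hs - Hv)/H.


sigma = (9.9 - (-1.4) - 0.16) / 139.0 = 0.0801


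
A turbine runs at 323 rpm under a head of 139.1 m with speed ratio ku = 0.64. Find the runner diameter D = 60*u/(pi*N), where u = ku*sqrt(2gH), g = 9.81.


u = 0.64 * sqrt(2*9.81*139.1) = 33.4344 m/s
D = 60 * 33.4344 / (pi * 323) = 1.9769 m


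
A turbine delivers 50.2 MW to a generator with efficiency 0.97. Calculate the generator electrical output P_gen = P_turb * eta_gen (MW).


P_gen = 50.2 * 0.97 = 48.6940 MW


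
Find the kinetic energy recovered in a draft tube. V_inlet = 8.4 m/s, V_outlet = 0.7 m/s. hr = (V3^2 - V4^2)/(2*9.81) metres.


hr = (8.4^2 - 0.7^2) / (2*9.81) = 3.5714 m


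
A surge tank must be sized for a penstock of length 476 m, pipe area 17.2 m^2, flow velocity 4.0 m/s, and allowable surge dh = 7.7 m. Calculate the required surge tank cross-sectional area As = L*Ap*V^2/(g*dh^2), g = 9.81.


As = 476 * 17.2 * 4.0^2 / (9.81 * 7.7^2) = 225.2189 m^2


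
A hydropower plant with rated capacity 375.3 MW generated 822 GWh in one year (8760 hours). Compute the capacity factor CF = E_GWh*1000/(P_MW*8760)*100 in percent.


CF = 822 * 1000 / (375.3 * 8760) * 100 = 25.0028 %


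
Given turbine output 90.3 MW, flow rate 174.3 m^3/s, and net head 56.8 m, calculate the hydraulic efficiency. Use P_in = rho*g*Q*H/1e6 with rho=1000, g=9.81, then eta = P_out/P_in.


P_in = 1000 * 9.81 * 174.3 * 56.8 / 1e6 = 97.1214 MW
eta = 90.3 / 97.1214 = 0.9298


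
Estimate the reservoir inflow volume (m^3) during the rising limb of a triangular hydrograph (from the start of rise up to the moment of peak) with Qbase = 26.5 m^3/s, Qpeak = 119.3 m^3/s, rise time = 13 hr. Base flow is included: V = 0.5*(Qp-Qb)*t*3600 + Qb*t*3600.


V = 0.5*(119.3 - 26.5)*13*3600 + 26.5*13*3600 = 3.4117e+06 m^3


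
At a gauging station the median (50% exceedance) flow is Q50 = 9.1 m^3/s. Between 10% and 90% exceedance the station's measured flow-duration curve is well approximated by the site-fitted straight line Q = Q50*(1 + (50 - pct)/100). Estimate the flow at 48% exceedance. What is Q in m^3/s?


Q = 9.1 * (1 + (50 - 48)/100) = 9.2820 m^3/s


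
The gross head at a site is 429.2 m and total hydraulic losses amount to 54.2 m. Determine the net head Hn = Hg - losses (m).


Hn = 429.2 - 54.2 = 375.0000 m


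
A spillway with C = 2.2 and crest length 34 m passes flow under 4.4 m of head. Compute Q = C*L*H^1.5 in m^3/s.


Q = 2.2 * 34 * 4.4^1.5 = 690.3679 m^3/s


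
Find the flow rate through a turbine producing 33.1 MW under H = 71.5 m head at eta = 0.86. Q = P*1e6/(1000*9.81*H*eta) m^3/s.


Q = 33.1 * 1e6 / (1000 * 9.81 * 71.5 * 0.86) = 54.8725 m^3/s


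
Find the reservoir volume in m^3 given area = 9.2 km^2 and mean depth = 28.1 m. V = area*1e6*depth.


V = 9.2 * 1e6 * 28.1 = 2.5852e+08 m^3


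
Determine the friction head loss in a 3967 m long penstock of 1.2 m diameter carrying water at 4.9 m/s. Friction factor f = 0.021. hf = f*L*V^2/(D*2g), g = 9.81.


hf = 0.021 * 3967 * 4.9^2 / (1.2 * 2 * 9.81) = 84.9559 m


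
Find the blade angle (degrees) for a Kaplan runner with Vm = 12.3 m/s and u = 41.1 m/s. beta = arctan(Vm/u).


beta = arctan(12.3 / 41.1) = 16.6609 degrees


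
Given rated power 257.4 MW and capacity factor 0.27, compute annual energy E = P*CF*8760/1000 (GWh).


E = 257.4 * 0.27 * 8760 / 1000 = 608.8025 GWh


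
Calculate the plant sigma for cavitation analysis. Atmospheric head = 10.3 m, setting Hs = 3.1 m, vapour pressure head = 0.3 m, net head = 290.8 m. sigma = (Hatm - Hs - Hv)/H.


sigma = (10.3 - 3.1 - 0.3) / 290.8 = 0.0237


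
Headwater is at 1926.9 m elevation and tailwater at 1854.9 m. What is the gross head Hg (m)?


Hg = 1926.9 - 1854.9 = 72.0000 m


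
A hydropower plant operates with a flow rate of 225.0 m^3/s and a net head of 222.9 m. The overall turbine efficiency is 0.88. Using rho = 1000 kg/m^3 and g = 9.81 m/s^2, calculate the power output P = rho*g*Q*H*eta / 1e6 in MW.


P = 1000 * 9.81 * 225.0 * 222.9 * 0.88 / 1e6 = 432.9565 MW


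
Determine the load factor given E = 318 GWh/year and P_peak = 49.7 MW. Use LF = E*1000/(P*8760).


LF = 318 * 1000 / (49.7 * 8760) = 0.7304


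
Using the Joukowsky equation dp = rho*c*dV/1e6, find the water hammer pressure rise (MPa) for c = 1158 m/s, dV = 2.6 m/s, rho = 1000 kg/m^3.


dp = 1000 * 1158 * 2.6 / 1e6 = 3.0108 MPa


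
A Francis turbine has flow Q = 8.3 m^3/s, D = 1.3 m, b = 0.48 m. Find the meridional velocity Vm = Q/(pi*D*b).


Vm = 8.3 / (pi * 1.3 * 0.48) = 4.2339 m/s


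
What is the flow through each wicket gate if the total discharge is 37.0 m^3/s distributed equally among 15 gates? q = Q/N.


q = 37.0 / 15 = 2.4667 m^3/s


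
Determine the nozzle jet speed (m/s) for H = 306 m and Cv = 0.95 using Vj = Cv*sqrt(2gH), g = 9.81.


Vj = 0.95 * sqrt(2*9.81*306) = 73.6095 m/s


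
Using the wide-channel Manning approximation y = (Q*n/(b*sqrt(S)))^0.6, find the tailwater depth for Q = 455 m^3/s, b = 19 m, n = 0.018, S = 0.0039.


y = (455 * 0.018 / (19 * 0.0039^0.5))^0.6 = 3.1871 m


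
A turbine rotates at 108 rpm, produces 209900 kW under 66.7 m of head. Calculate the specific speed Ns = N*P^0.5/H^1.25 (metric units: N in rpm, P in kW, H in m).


Ns = 108 * 209900^0.5 / 66.7^1.25 = 259.5809


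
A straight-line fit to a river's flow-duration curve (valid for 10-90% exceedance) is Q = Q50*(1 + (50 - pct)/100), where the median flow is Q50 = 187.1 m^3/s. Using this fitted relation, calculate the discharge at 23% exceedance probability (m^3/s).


Q = 187.1 * (1 + (50 - 23)/100) = 237.6170 m^3/s


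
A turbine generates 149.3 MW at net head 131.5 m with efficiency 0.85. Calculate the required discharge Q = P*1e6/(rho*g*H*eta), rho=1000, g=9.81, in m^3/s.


Q = 149.3 * 1e6 / (1000 * 9.81 * 131.5 * 0.85) = 136.1589 m^3/s


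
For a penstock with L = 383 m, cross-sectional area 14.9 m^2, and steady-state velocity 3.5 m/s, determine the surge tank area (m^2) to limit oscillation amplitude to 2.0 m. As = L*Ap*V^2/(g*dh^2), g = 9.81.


As = 383 * 14.9 * 3.5^2 / (9.81 * 2.0^2) = 1781.5259 m^2


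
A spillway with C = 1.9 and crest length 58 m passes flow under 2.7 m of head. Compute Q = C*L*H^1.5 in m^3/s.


Q = 1.9 * 58 * 2.7^1.5 = 488.9081 m^3/s


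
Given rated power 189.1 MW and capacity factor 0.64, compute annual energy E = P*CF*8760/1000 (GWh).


E = 189.1 * 0.64 * 8760 / 1000 = 1060.1702 GWh


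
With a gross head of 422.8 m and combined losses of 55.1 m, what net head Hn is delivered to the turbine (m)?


Hn = 422.8 - 55.1 = 367.7000 m


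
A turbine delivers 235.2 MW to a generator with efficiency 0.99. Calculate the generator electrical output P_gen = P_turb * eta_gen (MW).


P_gen = 235.2 * 0.99 = 232.8480 MW


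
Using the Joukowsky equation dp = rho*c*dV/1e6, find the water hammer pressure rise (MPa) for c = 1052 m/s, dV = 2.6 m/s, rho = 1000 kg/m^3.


dp = 1000 * 1052 * 2.6 / 1e6 = 2.7352 MPa


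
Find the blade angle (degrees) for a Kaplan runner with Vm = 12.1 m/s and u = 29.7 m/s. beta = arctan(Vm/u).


beta = arctan(12.1 / 29.7) = 22.1663 degrees


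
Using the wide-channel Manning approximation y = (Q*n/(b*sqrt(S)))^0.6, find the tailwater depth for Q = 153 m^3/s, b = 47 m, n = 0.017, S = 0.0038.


y = (153 * 0.017 / (47 * 0.0038^0.5))^0.6 = 0.9373 m


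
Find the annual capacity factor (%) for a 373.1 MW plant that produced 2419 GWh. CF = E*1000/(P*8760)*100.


CF = 2419 * 1000 / (373.1 * 8760) * 100 = 74.0127 %


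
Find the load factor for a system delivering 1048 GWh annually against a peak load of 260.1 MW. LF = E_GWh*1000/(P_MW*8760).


LF = 1048 * 1000 / (260.1 * 8760) = 0.4600


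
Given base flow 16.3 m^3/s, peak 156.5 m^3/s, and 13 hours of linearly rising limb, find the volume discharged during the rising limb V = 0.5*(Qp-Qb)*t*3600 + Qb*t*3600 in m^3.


V = 0.5*(156.5 - 16.3)*13*3600 + 16.3*13*3600 = 4.0435e+06 m^3


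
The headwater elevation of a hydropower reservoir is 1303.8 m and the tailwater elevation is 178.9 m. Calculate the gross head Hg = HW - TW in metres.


Hg = 1303.8 - 178.9 = 1124.9000 m


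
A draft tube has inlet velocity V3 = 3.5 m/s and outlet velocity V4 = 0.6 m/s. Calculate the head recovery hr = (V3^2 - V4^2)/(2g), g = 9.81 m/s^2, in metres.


hr = (3.5^2 - 0.6^2) / (2*9.81) = 0.6060 m


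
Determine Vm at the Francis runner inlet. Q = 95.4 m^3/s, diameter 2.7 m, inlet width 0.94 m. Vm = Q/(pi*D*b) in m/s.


Vm = 95.4 / (pi * 2.7 * 0.94) = 11.9648 m/s


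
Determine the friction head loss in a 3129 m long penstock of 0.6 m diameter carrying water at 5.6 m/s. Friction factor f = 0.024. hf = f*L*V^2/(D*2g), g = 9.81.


hf = 0.024 * 3129 * 5.6^2 / (0.6 * 2 * 9.81) = 200.0519 m


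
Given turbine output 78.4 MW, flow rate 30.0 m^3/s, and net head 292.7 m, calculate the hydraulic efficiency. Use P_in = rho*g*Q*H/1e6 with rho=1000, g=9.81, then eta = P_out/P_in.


P_in = 1000 * 9.81 * 30.0 * 292.7 / 1e6 = 86.1416 MW
eta = 78.4 / 86.1416 = 0.9101


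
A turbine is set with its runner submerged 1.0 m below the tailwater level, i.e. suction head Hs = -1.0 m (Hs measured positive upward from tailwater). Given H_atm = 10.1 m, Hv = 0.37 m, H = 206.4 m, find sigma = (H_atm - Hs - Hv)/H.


sigma = (10.1 - (-1.0) - 0.37) / 206.4 = 0.0520


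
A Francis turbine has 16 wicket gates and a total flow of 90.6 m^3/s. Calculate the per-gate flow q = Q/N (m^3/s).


q = 90.6 / 16 = 5.6625 m^3/s


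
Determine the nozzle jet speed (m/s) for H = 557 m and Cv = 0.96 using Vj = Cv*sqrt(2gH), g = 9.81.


Vj = 0.96 * sqrt(2*9.81*557) = 100.3572 m/s


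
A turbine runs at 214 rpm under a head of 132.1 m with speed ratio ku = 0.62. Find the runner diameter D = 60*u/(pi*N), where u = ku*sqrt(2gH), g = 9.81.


u = 0.62 * sqrt(2*9.81*132.1) = 31.5640 m/s
D = 60 * 31.5640 / (pi * 214) = 2.8170 m


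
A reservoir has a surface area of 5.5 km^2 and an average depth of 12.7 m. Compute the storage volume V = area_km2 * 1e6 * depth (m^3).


V = 5.5 * 1e6 * 12.7 = 6.9850e+07 m^3


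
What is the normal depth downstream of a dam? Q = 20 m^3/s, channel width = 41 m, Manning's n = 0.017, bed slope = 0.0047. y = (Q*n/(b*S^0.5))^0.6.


y = (20 * 0.017 / (41 * 0.0047^0.5))^0.6 = 0.2816 m


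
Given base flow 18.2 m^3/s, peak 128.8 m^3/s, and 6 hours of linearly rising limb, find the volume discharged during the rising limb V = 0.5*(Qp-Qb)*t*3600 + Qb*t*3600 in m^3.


V = 0.5*(128.8 - 18.2)*6*3600 + 18.2*6*3600 = 1.5876e+06 m^3


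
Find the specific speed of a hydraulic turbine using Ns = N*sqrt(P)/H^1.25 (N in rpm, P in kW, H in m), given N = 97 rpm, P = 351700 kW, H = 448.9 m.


Ns = 97 * 351700^0.5 / 448.9^1.25 = 27.8401


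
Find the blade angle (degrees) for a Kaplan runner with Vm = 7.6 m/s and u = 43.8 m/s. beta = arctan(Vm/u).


beta = arctan(7.6 / 43.8) = 9.8437 degrees


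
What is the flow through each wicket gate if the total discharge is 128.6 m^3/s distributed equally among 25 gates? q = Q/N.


q = 128.6 / 25 = 5.1440 m^3/s


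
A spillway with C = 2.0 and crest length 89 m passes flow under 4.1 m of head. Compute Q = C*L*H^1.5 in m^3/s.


Q = 2.0 * 89 * 4.1^1.5 = 1477.7324 m^3/s


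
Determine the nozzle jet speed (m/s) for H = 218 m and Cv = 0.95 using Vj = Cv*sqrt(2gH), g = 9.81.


Vj = 0.95 * sqrt(2*9.81*218) = 62.1300 m/s


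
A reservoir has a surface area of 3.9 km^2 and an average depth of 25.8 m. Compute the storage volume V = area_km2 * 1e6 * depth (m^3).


V = 3.9 * 1e6 * 25.8 = 1.0062e+08 m^3


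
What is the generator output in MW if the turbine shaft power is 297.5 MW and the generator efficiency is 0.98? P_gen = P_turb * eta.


P_gen = 297.5 * 0.98 = 291.5500 MW


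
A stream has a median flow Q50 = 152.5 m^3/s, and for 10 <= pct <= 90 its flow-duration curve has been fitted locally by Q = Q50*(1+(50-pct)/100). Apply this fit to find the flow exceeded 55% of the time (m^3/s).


Q = 152.5 * (1 + (50 - 55)/100) = 144.8750 m^3/s


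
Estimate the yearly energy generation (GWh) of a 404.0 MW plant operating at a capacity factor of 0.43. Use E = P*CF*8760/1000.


E = 404.0 * 0.43 * 8760 / 1000 = 1521.7872 GWh


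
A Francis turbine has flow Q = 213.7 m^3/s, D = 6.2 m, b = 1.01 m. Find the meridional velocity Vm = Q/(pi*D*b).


Vm = 213.7 / (pi * 6.2 * 1.01) = 10.8628 m/s


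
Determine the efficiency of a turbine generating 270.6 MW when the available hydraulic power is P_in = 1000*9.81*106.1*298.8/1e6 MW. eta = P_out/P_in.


P_in = 1000 * 9.81 * 106.1 * 298.8 / 1e6 = 311.0033 MW
eta = 270.6 / 311.0033 = 0.8701


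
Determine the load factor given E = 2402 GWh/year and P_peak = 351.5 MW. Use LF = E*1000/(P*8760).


LF = 2402 * 1000 / (351.5 * 8760) = 0.7801


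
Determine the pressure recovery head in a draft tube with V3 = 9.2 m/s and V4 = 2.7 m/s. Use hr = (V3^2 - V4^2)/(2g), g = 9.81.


hr = (9.2^2 - 2.7^2) / (2*9.81) = 3.9424 m


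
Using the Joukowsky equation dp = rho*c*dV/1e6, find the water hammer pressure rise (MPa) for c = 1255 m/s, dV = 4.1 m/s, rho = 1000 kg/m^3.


dp = 1000 * 1255 * 4.1 / 1e6 = 5.1455 MPa


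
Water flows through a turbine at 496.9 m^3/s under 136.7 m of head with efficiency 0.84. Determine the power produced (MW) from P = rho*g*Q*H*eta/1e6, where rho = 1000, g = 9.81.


P = 1000 * 9.81 * 496.9 * 136.7 * 0.84 / 1e6 = 559.7393 MW


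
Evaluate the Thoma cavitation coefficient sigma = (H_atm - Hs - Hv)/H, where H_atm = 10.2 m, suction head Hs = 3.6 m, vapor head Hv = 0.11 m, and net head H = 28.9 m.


sigma = (10.2 - 3.6 - 0.11) / 28.9 = 0.2246


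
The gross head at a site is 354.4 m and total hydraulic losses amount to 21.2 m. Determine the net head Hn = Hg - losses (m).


Hn = 354.4 - 21.2 = 333.2000 m


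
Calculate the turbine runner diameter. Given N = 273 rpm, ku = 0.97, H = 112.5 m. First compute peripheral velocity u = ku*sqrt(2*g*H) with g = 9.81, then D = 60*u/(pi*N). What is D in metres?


u = 0.97 * sqrt(2*9.81*112.5) = 45.5719 m/s
D = 60 * 45.5719 / (pi * 273) = 3.1881 m


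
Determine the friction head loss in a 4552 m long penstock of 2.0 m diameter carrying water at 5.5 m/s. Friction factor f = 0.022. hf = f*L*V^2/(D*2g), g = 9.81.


hf = 0.022 * 4552 * 5.5^2 / (2.0 * 2 * 9.81) = 77.2007 m


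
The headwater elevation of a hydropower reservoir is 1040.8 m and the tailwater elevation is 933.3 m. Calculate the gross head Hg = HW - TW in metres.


Hg = 1040.8 - 933.3 = 107.5000 m


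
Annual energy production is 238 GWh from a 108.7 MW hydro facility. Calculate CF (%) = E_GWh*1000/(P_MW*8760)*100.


CF = 238 * 1000 / (108.7 * 8760) * 100 = 24.9944 %


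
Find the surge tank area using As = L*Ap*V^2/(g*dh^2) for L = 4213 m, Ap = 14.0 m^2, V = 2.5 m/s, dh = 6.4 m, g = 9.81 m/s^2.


As = 4213 * 14.0 * 2.5^2 / (9.81 * 6.4^2) = 917.4250 m^2


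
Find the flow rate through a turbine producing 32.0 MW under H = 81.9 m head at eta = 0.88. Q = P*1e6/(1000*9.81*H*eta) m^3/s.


Q = 32.0 * 1e6 / (1000 * 9.81 * 81.9 * 0.88) = 45.2600 m^3/s


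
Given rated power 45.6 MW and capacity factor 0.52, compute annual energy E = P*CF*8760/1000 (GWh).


E = 45.6 * 0.52 * 8760 / 1000 = 207.7171 GWh


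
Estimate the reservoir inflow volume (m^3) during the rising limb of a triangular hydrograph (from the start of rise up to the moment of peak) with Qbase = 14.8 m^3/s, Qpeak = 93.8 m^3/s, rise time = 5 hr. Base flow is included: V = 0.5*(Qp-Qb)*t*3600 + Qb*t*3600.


V = 0.5*(93.8 - 14.8)*5*3600 + 14.8*5*3600 = 977400.0000 m^3


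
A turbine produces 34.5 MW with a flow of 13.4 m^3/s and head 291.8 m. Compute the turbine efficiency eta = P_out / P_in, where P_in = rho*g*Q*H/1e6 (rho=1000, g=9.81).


P_in = 1000 * 9.81 * 13.4 * 291.8 / 1e6 = 38.3583 MW
eta = 34.5 / 38.3583 = 0.8994


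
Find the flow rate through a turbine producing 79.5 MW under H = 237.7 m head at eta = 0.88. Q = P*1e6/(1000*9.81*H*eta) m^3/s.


Q = 79.5 * 1e6 / (1000 * 9.81 * 237.7 * 0.88) = 38.7424 m^3/s


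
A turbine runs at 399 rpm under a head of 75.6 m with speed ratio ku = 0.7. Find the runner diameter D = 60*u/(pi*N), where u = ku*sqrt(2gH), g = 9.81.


u = 0.7 * sqrt(2*9.81*75.6) = 26.9593 m/s
D = 60 * 26.9593 / (pi * 399) = 1.2904 m


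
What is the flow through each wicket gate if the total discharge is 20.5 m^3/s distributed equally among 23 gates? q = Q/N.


q = 20.5 / 23 = 0.8913 m^3/s


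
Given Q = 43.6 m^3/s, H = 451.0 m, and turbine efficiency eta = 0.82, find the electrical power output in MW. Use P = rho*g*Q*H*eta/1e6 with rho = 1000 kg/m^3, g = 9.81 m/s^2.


P = 1000 * 9.81 * 43.6 * 451.0 * 0.82 / 1e6 = 158.1779 MW


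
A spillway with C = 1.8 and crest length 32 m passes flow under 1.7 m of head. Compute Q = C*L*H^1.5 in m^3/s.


Q = 1.8 * 32 * 1.7^1.5 = 127.6721 m^3/s


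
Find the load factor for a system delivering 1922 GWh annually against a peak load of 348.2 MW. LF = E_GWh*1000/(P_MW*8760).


LF = 1922 * 1000 / (348.2 * 8760) = 0.6301


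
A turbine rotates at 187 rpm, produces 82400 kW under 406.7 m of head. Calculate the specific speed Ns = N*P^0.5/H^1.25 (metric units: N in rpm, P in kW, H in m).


Ns = 187 * 82400^0.5 / 406.7^1.25 = 29.3909


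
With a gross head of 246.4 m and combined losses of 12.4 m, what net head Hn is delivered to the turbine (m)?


Hn = 246.4 - 12.4 = 234.0000 m


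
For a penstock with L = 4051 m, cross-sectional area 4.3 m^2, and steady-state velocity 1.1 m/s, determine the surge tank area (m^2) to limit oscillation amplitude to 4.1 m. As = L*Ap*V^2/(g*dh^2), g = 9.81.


As = 4051 * 4.3 * 1.1^2 / (9.81 * 4.1^2) = 127.8143 m^2


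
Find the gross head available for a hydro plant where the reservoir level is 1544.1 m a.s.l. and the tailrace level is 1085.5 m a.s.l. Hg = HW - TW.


Hg = 1544.1 - 1085.5 = 458.6000 m


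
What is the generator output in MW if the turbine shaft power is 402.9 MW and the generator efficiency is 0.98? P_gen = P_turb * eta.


P_gen = 402.9 * 0.98 = 394.8420 MW


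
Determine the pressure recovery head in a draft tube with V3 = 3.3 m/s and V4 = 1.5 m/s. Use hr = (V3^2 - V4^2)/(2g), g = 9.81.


hr = (3.3^2 - 1.5^2) / (2*9.81) = 0.4404 m


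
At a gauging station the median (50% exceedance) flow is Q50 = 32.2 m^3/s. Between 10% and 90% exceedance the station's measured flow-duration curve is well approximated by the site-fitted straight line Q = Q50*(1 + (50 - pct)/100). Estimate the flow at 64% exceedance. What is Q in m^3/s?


Q = 32.2 * (1 + (50 - 64)/100) = 27.6920 m^3/s


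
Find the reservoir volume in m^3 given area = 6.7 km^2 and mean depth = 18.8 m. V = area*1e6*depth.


V = 6.7 * 1e6 * 18.8 = 1.2596e+08 m^3


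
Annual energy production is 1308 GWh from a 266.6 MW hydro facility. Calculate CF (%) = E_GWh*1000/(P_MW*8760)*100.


CF = 1308 * 1000 / (266.6 * 8760) * 100 = 56.0072 %


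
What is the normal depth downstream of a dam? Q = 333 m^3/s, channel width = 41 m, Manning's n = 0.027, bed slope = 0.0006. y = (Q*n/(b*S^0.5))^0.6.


y = (333 * 0.027 / (41 * 0.0006^0.5))^0.6 = 3.7254 m


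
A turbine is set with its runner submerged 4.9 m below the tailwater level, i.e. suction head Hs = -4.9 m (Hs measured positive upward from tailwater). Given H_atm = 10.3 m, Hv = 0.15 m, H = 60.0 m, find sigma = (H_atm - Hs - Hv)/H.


sigma = (10.3 - (-4.9) - 0.15) / 60.0 = 0.2508


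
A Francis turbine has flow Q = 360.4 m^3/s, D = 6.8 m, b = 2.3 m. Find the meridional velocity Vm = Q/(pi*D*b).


Vm = 360.4 / (pi * 6.8 * 2.3) = 7.3350 m/s


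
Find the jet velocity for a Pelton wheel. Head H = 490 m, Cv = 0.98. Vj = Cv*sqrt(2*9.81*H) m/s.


Vj = 0.98 * sqrt(2*9.81*490) = 96.0890 m/s


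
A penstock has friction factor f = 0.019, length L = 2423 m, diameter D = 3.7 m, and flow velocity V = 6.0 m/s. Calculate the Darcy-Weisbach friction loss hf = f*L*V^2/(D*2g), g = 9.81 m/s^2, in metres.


hf = 0.019 * 2423 * 6.0^2 / (3.7 * 2 * 9.81) = 22.8302 m


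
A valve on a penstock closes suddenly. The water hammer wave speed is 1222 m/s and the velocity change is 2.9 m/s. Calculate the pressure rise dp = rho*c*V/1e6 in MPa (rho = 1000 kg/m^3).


dp = 1000 * 1222 * 2.9 / 1e6 = 3.5438 MPa


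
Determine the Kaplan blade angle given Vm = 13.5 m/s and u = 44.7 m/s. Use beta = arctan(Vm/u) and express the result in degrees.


beta = arctan(13.5 / 44.7) = 16.8050 degrees


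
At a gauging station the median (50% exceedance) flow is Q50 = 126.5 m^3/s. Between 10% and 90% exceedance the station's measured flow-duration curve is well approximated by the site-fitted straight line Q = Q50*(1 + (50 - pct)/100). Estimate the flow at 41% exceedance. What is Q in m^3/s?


Q = 126.5 * (1 + (50 - 41)/100) = 137.8850 m^3/s


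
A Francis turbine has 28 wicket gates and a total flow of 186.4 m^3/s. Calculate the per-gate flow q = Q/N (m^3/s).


q = 186.4 / 28 = 6.6571 m^3/s


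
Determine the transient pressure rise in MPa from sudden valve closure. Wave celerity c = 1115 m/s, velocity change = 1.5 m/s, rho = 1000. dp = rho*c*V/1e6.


dp = 1000 * 1115 * 1.5 / 1e6 = 1.6725 MPa


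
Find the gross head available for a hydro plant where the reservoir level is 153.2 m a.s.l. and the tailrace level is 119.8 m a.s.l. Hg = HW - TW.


Hg = 153.2 - 119.8 = 33.4000 m


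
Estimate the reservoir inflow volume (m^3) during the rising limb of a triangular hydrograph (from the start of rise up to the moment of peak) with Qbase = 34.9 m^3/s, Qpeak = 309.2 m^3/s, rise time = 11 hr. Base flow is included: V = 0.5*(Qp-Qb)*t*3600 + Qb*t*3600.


V = 0.5*(309.2 - 34.9)*11*3600 + 34.9*11*3600 = 6.8132e+06 m^3


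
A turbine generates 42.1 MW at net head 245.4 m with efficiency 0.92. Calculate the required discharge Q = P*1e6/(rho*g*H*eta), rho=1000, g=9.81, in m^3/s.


Q = 42.1 * 1e6 / (1000 * 9.81 * 245.4 * 0.92) = 19.0086 m^3/s


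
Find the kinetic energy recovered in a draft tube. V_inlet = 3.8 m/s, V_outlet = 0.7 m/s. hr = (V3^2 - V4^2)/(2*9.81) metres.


hr = (3.8^2 - 0.7^2) / (2*9.81) = 0.7110 m


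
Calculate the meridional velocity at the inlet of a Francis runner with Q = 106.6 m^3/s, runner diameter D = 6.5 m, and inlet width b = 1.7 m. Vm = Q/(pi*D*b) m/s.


Vm = 106.6 / (pi * 6.5 * 1.7) = 3.0708 m/s


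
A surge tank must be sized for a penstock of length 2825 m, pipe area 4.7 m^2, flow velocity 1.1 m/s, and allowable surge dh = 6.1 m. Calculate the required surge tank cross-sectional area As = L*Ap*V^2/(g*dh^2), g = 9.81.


As = 2825 * 4.7 * 1.1^2 / (9.81 * 6.1^2) = 44.0122 m^2


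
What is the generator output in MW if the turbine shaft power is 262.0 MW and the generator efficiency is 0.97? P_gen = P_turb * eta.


P_gen = 262.0 * 0.97 = 254.1400 MW


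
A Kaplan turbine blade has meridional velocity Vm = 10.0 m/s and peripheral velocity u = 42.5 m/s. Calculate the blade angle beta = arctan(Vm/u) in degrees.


beta = arctan(10.0 / 42.5) = 13.2405 degrees


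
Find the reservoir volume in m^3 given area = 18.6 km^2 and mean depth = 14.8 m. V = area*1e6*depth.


V = 18.6 * 1e6 * 14.8 = 2.7528e+08 m^3


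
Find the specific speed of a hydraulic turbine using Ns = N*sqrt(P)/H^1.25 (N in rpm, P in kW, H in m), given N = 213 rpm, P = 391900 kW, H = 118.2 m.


Ns = 213 * 391900^0.5 / 118.2^1.25 = 342.1333


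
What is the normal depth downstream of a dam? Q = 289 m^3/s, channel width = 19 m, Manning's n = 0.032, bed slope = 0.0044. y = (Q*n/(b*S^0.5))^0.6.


y = (289 * 0.032 / (19 * 0.0044^0.5))^0.6 = 3.3063 m


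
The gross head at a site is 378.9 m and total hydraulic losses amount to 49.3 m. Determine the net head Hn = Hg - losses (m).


Hn = 378.9 - 49.3 = 329.6000 m


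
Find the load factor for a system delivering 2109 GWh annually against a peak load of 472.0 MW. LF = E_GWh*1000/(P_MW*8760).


LF = 2109 * 1000 / (472.0 * 8760) = 0.5101


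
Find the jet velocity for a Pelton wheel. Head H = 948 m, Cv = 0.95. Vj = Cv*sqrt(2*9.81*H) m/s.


Vj = 0.95 * sqrt(2*9.81*948) = 129.5619 m/s


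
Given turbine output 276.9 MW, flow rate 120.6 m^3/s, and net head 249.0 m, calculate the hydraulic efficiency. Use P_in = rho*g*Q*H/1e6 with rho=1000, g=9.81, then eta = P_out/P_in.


P_in = 1000 * 9.81 * 120.6 * 249.0 / 1e6 = 294.5884 MW
eta = 276.9 / 294.5884 = 0.9400


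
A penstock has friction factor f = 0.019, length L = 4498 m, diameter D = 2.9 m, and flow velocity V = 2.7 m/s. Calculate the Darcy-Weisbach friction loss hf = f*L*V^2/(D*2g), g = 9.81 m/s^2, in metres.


hf = 0.019 * 4498 * 2.7^2 / (2.9 * 2 * 9.81) = 10.9497 m


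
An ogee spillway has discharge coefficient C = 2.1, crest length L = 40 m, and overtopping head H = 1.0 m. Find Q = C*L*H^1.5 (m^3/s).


Q = 2.1 * 40 * 1.0^1.5 = 84.0000 m^3/s


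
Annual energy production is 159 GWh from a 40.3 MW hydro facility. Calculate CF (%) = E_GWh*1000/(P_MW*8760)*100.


CF = 159 * 1000 / (40.3 * 8760) * 100 = 45.0389 %


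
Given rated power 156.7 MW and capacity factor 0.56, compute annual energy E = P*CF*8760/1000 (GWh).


E = 156.7 * 0.56 * 8760 / 1000 = 768.7075 GWh


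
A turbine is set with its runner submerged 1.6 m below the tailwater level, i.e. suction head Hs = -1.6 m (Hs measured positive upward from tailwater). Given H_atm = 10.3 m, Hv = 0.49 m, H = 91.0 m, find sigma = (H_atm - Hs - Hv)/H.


sigma = (10.3 - (-1.6) - 0.49) / 91.0 = 0.1254


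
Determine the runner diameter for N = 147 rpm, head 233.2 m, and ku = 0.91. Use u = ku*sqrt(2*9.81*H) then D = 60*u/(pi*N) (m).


u = 0.91 * sqrt(2*9.81*233.2) = 61.5538 m/s
D = 60 * 61.5538 / (pi * 147) = 7.9972 m


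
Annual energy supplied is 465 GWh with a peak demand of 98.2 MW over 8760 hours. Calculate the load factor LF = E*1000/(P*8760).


LF = 465 * 1000 / (98.2 * 8760) = 0.5406


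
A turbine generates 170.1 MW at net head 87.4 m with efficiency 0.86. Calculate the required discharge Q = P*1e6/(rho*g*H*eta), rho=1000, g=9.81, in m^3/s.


Q = 170.1 * 1e6 / (1000 * 9.81 * 87.4 * 0.86) = 230.6882 m^3/s


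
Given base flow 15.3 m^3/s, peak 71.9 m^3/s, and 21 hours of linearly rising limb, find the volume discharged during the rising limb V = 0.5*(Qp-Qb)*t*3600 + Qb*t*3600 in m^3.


V = 0.5*(71.9 - 15.3)*21*3600 + 15.3*21*3600 = 3.2962e+06 m^3


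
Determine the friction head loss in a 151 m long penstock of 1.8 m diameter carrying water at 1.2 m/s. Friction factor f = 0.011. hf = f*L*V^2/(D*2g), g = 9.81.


hf = 0.011 * 151 * 1.2^2 / (1.8 * 2 * 9.81) = 0.0677 m


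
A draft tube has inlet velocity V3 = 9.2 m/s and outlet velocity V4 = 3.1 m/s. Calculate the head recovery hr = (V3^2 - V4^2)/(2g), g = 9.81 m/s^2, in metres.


hr = (9.2^2 - 3.1^2) / (2*9.81) = 3.8242 m


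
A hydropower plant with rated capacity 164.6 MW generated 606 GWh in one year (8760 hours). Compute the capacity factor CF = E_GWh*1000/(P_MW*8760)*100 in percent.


CF = 606 * 1000 / (164.6 * 8760) * 100 = 42.0280 %


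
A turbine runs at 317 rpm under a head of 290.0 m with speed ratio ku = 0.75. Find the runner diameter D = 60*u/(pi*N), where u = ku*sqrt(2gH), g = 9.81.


u = 0.75 * sqrt(2*9.81*290.0) = 56.5731 m/s
D = 60 * 56.5731 / (pi * 317) = 3.4084 m


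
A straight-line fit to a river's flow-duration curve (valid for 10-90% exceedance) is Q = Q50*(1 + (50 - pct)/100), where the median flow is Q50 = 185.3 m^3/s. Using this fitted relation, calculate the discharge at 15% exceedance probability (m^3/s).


Q = 185.3 * (1 + (50 - 15)/100) = 250.1550 m^3/s


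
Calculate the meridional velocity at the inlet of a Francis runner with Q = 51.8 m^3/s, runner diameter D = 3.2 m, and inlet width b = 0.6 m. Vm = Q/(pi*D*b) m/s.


Vm = 51.8 / (pi * 3.2 * 0.6) = 8.5877 m/s


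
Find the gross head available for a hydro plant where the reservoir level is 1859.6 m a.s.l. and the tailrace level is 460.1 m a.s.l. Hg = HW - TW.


Hg = 1859.6 - 460.1 = 1399.5000 m


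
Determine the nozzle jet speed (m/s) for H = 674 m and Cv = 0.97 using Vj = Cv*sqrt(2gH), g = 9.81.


Vj = 0.97 * sqrt(2*9.81*674) = 111.5453 m/s


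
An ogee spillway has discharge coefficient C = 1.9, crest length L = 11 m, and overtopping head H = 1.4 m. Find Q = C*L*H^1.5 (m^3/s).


Q = 1.9 * 11 * 1.4^1.5 = 34.6209 m^3/s


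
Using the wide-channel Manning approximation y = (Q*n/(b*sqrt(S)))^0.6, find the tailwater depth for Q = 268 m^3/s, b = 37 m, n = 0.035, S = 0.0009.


y = (268 * 0.035 / (37 * 0.0009^0.5))^0.6 = 3.5986 m


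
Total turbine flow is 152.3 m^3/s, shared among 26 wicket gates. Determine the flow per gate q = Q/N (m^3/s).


q = 152.3 / 26 = 5.8577 m^3/s


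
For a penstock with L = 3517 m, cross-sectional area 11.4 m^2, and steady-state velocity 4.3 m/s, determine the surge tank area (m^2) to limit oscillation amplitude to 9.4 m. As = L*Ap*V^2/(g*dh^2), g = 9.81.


As = 3517 * 11.4 * 4.3^2 / (9.81 * 9.4^2) = 855.2428 m^2


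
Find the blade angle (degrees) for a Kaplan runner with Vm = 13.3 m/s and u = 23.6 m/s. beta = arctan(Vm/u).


beta = arctan(13.3 / 23.6) = 29.4038 degrees


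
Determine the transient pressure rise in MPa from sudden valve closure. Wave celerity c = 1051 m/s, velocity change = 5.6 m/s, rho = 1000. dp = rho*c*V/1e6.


dp = 1000 * 1051 * 5.6 / 1e6 = 5.8856 MPa


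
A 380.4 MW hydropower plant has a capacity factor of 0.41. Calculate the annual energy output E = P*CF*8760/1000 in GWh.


E = 380.4 * 0.41 * 8760 / 1000 = 1366.2446 GWh


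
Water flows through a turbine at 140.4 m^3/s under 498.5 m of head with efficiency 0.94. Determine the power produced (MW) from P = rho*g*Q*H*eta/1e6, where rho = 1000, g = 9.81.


P = 1000 * 9.81 * 140.4 * 498.5 * 0.94 / 1e6 = 645.4003 MW


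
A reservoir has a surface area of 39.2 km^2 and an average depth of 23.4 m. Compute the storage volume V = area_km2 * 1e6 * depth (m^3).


V = 39.2 * 1e6 * 23.4 = 9.1728e+08 m^3


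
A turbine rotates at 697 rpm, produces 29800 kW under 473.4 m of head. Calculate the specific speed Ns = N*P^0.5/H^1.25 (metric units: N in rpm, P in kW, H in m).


Ns = 697 * 29800^0.5 / 473.4^1.25 = 54.4886


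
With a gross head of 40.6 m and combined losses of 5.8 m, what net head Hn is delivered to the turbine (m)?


Hn = 40.6 - 5.8 = 34.8000 m


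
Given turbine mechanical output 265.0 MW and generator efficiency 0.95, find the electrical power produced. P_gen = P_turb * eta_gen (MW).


P_gen = 265.0 * 0.95 = 251.7500 MW


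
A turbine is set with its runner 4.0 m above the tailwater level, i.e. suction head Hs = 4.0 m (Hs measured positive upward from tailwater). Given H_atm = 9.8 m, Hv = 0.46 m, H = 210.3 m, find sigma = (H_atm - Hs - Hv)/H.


sigma = (9.8 - 4.0 - 0.46) / 210.3 = 0.0254


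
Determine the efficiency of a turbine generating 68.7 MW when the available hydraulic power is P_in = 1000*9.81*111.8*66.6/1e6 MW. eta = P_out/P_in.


P_in = 1000 * 9.81 * 111.8 * 66.6 / 1e6 = 73.0441 MW
eta = 68.7 / 73.0441 = 0.9405


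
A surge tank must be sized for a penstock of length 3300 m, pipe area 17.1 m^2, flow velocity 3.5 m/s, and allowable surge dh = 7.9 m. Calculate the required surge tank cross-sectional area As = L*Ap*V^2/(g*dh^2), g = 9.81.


As = 3300 * 17.1 * 3.5^2 / (9.81 * 7.9^2) = 1129.0754 m^2


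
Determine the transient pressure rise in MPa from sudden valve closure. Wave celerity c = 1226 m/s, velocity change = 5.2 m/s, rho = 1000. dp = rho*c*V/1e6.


dp = 1000 * 1226 * 5.2 / 1e6 = 6.3752 MPa


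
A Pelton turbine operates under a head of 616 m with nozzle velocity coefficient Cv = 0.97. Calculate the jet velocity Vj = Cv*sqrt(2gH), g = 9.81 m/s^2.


Vj = 0.97 * sqrt(2*9.81*616) = 106.6379 m/s


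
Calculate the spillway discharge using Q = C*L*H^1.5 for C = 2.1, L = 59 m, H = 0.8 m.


Q = 2.1 * 59 * 0.8^1.5 = 88.6556 m^3/s


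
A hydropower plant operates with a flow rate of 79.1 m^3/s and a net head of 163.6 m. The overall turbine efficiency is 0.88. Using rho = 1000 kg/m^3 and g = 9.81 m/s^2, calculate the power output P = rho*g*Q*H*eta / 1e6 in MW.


P = 1000 * 9.81 * 79.1 * 163.6 * 0.88 / 1e6 = 111.7150 MW


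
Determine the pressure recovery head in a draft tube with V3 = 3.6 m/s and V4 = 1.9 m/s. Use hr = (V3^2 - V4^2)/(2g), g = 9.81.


hr = (3.6^2 - 1.9^2) / (2*9.81) = 0.4766 m


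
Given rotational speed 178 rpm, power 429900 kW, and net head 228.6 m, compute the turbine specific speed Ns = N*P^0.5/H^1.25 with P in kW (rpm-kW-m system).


Ns = 178 * 429900^0.5 / 228.6^1.25 = 131.2981


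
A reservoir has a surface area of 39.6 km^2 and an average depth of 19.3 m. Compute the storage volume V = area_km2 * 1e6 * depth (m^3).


V = 39.6 * 1e6 * 19.3 = 7.6428e+08 m^3


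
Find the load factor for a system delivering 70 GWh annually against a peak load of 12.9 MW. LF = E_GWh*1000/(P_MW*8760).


LF = 70 * 1000 / (12.9 * 8760) = 0.6194


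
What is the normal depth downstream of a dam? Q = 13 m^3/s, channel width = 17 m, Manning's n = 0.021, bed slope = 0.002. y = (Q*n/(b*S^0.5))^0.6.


y = (13 * 0.021 / (17 * 0.002^0.5))^0.6 = 0.5409 m


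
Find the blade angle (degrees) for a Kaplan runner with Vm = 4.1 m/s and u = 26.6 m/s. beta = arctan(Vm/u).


beta = arctan(4.1 / 26.6) = 8.7623 degrees


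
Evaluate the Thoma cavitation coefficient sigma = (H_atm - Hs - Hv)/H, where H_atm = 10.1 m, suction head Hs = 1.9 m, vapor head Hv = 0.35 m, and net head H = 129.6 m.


sigma = (10.1 - 1.9 - 0.35) / 129.6 = 0.0606


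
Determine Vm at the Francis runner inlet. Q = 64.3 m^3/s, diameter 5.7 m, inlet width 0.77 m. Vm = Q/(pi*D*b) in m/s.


Vm = 64.3 / (pi * 5.7 * 0.77) = 4.6633 m/s
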